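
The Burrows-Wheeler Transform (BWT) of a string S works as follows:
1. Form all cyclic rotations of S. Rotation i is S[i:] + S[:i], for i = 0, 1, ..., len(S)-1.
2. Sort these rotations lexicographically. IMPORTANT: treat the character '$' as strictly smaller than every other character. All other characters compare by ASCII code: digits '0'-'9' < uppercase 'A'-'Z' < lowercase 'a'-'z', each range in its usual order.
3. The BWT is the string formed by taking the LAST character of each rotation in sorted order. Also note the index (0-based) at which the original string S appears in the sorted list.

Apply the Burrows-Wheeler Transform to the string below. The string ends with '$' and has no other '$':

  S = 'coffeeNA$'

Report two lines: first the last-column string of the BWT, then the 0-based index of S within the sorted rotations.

All 9 rotations (rotation i = S[i:]+S[:i]):
  rot[0] = coffeeNA$
  rot[1] = offeeNA$c
  rot[2] = ffeeNA$co
  rot[3] = feeNA$cof
  rot[4] = eeNA$coff
  rot[5] = eNA$coffe
  rot[6] = NA$coffee
  rot[7] = A$coffeeN
  rot[8] = $coffeeNA
Sorted (with $ < everything):
  sorted[0] = $coffeeNA  (last char: 'A')
  sorted[1] = A$coffeeN  (last char: 'N')
  sorted[2] = NA$coffee  (last char: 'e')
  sorted[3] = coffeeNA$  (last char: '$')
  sorted[4] = eNA$coffe  (last char: 'e')
  sorted[5] = eeNA$coff  (last char: 'f')
  sorted[6] = feeNA$cof  (last char: 'f')
  sorted[7] = ffeeNA$co  (last char: 'o')
  sorted[8] = offeeNA$c  (last char: 'c')
Last column: ANe$effoc
Original string S is at sorted index 3

Answer: ANe$effoc
3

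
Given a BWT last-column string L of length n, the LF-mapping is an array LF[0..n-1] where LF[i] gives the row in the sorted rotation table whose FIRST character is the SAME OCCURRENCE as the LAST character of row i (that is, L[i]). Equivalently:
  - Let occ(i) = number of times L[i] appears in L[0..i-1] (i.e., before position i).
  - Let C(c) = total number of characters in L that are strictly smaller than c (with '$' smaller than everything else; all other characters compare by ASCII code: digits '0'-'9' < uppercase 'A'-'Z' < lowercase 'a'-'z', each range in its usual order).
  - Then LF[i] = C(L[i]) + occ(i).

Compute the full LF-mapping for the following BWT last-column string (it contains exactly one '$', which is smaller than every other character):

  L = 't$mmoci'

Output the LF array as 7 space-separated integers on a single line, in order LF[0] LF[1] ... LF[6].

Answer: 6 0 3 4 5 1 2

Derivation:
Char counts: '$':1, 'c':1, 'i':1, 'm':2, 'o':1, 't':1
C (first-col start): C('$')=0, C('c')=1, C('i')=2, C('m')=3, C('o')=5, C('t')=6
L[0]='t': occ=0, LF[0]=C('t')+0=6+0=6
L[1]='$': occ=0, LF[1]=C('$')+0=0+0=0
L[2]='m': occ=0, LF[2]=C('m')+0=3+0=3
L[3]='m': occ=1, LF[3]=C('m')+1=3+1=4
L[4]='o': occ=0, LF[4]=C('o')+0=5+0=5
L[5]='c': occ=0, LF[5]=C('c')+0=1+0=1
L[6]='i': occ=0, LF[6]=C('i')+0=2+0=2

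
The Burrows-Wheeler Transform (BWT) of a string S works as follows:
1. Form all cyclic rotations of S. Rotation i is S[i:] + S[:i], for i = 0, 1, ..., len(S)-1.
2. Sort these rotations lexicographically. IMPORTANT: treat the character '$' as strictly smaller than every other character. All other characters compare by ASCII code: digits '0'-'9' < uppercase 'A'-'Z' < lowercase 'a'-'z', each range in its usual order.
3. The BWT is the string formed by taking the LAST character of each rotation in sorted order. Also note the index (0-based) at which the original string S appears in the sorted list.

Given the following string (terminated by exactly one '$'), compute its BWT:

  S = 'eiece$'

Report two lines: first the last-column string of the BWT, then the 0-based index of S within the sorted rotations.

All 6 rotations (rotation i = S[i:]+S[:i]):
  rot[0] = eiece$
  rot[1] = iece$e
  rot[2] = ece$ei
  rot[3] = ce$eie
  rot[4] = e$eiec
  rot[5] = $eiece
Sorted (with $ < everything):
  sorted[0] = $eiece  (last char: 'e')
  sorted[1] = ce$eie  (last char: 'e')
  sorted[2] = e$eiec  (last char: 'c')
  sorted[3] = ece$ei  (last char: 'i')
  sorted[4] = eiece$  (last char: '$')
  sorted[5] = iece$e  (last char: 'e')
Last column: eeci$e
Original string S is at sorted index 4

Answer: eeci$e
4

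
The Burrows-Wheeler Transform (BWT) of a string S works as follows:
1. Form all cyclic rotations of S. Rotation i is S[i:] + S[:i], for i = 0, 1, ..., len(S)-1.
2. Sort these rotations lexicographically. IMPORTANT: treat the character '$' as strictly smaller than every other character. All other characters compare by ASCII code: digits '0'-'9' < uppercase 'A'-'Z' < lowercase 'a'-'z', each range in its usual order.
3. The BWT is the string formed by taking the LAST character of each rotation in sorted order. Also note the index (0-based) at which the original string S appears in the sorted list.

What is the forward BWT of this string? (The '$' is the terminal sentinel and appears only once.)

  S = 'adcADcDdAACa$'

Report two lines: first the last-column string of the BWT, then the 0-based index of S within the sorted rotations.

All 13 rotations (rotation i = S[i:]+S[:i]):
  rot[0] = adcADcDdAACa$
  rot[1] = dcADcDdAACa$a
  rot[2] = cADcDdAACa$ad
  rot[3] = ADcDdAACa$adc
  rot[4] = DcDdAACa$adcA
  rot[5] = cDdAACa$adcAD
  rot[6] = DdAACa$adcADc
  rot[7] = dAACa$adcADcD
  rot[8] = AACa$adcADcDd
  rot[9] = ACa$adcADcDdA
  rot[10] = Ca$adcADcDdAA
  rot[11] = a$adcADcDdAAC
  rot[12] = $adcADcDdAACa
Sorted (with $ < everything):
  sorted[0] = $adcADcDdAACa  (last char: 'a')
  sorted[1] = AACa$adcADcDd  (last char: 'd')
  sorted[2] = ACa$adcADcDdA  (last char: 'A')
  sorted[3] = ADcDdAACa$adc  (last char: 'c')
  sorted[4] = Ca$adcADcDdAA  (last char: 'A')
  sorted[5] = DcDdAACa$adcA  (last char: 'A')
  sorted[6] = DdAACa$adcADc  (last char: 'c')
  sorted[7] = a$adcADcDdAAC  (last char: 'C')
  sorted[8] = adcADcDdAACa$  (last char: '$')
  sorted[9] = cADcDdAACa$ad  (last char: 'd')
  sorted[10] = cDdAACa$adcAD  (last char: 'D')
  sorted[11] = dAACa$adcADcD  (last char: 'D')
  sorted[12] = dcADcDdAACa$a  (last char: 'a')
Last column: adAcAAcC$dDDa
Original string S is at sorted index 8

Answer: adAcAAcC$dDDa
8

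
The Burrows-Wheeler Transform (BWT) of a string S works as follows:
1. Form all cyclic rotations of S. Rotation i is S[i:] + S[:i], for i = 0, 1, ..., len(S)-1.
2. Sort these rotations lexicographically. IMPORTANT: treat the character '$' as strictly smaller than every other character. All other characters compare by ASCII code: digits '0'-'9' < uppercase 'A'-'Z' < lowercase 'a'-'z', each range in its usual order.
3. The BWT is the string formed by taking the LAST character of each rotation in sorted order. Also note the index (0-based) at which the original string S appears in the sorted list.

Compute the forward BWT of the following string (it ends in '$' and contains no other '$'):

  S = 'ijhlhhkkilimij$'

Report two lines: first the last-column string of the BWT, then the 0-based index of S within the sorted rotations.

All 15 rotations (rotation i = S[i:]+S[:i]):
  rot[0] = ijhlhhkkilimij$
  rot[1] = jhlhhkkilimij$i
  rot[2] = hlhhkkilimij$ij
  rot[3] = lhhkkilimij$ijh
  rot[4] = hhkkilimij$ijhl
  rot[5] = hkkilimij$ijhlh
  rot[6] = kkilimij$ijhlhh
  rot[7] = kilimij$ijhlhhk
  rot[8] = ilimij$ijhlhhkk
  rot[9] = limij$ijhlhhkki
  rot[10] = imij$ijhlhhkkil
  rot[11] = mij$ijhlhhkkili
  rot[12] = ij$ijhlhhkkilim
  rot[13] = j$ijhlhhkkilimi
  rot[14] = $ijhlhhkkilimij
Sorted (with $ < everything):
  sorted[0] = $ijhlhhkkilimij  (last char: 'j')
  sorted[1] = hhkkilimij$ijhl  (last char: 'l')
  sorted[2] = hkkilimij$ijhlh  (last char: 'h')
  sorted[3] = hlhhkkilimij$ij  (last char: 'j')
  sorted[4] = ij$ijhlhhkkilim  (last char: 'm')
  sorted[5] = ijhlhhkkilimij$  (last char: '$')
  sorted[6] = ilimij$ijhlhhkk  (last char: 'k')
  sorted[7] = imij$ijhlhhkkil  (last char: 'l')
  sorted[8] = j$ijhlhhkkilimi  (last char: 'i')
  sorted[9] = jhlhhkkilimij$i  (last char: 'i')
  sorted[10] = kilimij$ijhlhhk  (last char: 'k')
  sorted[11] = kkilimij$ijhlhh  (last char: 'h')
  sorted[12] = lhhkkilimij$ijh  (last char: 'h')
  sorted[13] = limij$ijhlhhkki  (last char: 'i')
  sorted[14] = mij$ijhlhhkkili  (last char: 'i')
Last column: jlhjm$kliikhhii
Original string S is at sorted index 5

Answer: jlhjm$kliikhhii
5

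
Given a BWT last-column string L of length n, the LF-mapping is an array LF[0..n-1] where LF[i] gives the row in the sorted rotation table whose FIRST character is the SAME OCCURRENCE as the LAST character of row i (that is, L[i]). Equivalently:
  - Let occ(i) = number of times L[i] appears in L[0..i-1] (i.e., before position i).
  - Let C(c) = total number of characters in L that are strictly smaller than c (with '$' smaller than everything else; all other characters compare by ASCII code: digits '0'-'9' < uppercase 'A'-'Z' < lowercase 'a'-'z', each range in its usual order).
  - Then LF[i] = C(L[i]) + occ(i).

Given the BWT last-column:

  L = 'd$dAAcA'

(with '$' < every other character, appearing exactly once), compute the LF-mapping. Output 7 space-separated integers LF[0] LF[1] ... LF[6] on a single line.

Answer: 5 0 6 1 2 4 3

Derivation:
Char counts: '$':1, 'A':3, 'c':1, 'd':2
C (first-col start): C('$')=0, C('A')=1, C('c')=4, C('d')=5
L[0]='d': occ=0, LF[0]=C('d')+0=5+0=5
L[1]='$': occ=0, LF[1]=C('$')+0=0+0=0
L[2]='d': occ=1, LF[2]=C('d')+1=5+1=6
L[3]='A': occ=0, LF[3]=C('A')+0=1+0=1
L[4]='A': occ=1, LF[4]=C('A')+1=1+1=2
L[5]='c': occ=0, LF[5]=C('c')+0=4+0=4
L[6]='A': occ=2, LF[6]=C('A')+2=1+2=3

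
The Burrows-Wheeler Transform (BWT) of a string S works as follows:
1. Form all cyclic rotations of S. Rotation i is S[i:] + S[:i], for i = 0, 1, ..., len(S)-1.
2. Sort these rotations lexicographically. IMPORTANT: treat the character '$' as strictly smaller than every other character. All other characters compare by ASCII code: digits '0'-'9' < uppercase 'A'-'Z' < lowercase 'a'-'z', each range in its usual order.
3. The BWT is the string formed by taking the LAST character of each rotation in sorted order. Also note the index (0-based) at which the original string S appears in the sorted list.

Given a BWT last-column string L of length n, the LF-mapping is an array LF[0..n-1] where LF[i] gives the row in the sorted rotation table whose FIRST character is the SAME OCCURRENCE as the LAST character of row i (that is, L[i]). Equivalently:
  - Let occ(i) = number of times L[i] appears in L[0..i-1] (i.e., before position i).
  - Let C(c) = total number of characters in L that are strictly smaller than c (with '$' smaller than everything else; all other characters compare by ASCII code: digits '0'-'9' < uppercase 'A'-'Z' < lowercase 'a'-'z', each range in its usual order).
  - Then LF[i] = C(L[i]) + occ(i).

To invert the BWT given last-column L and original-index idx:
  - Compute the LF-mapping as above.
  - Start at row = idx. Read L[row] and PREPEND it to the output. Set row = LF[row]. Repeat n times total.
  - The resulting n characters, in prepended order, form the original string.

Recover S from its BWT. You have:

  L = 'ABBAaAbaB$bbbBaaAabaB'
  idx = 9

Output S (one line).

Answer: BbbaBBaabaabaAbBAABA$

Derivation:
LF mapping: 1 5 6 2 10 3 16 11 7 0 17 18 19 8 12 13 4 14 20 15 9
Walk LF starting at row 9, prepending L[row]:
  step 1: row=9, L[9]='$', prepend. Next row=LF[9]=0
  step 2: row=0, L[0]='A', prepend. Next row=LF[0]=1
  step 3: row=1, L[1]='B', prepend. Next row=LF[1]=5
  step 4: row=5, L[5]='A', prepend. Next row=LF[5]=3
  step 5: row=3, L[3]='A', prepend. Next row=LF[3]=2
  step 6: row=2, L[2]='B', prepend. Next row=LF[2]=6
  step 7: row=6, L[6]='b', prepend. Next row=LF[6]=16
  step 8: row=16, L[16]='A', prepend. Next row=LF[16]=4
  step 9: row=4, L[4]='a', prepend. Next row=LF[4]=10
  step 10: row=10, L[10]='b', prepend. Next row=LF[10]=17
  step 11: row=17, L[17]='a', prepend. Next row=LF[17]=14
  step 12: row=14, L[14]='a', prepend. Next row=LF[14]=12
  step 13: row=12, L[12]='b', prepend. Next row=LF[12]=19
  step 14: row=19, L[19]='a', prepend. Next row=LF[19]=15
  step 15: row=15, L[15]='a', prepend. Next row=LF[15]=13
  step 16: row=13, L[13]='B', prepend. Next row=LF[13]=8
  step 17: row=8, L[8]='B', prepend. Next row=LF[8]=7
  step 18: row=7, L[7]='a', prepend. Next row=LF[7]=11
  step 19: row=11, L[11]='b', prepend. Next row=LF[11]=18
  step 20: row=18, L[18]='b', prepend. Next row=LF[18]=20
  step 21: row=20, L[20]='B', prepend. Next row=LF[20]=9
Reversed output: BbbaBBaabaabaAbBAABA$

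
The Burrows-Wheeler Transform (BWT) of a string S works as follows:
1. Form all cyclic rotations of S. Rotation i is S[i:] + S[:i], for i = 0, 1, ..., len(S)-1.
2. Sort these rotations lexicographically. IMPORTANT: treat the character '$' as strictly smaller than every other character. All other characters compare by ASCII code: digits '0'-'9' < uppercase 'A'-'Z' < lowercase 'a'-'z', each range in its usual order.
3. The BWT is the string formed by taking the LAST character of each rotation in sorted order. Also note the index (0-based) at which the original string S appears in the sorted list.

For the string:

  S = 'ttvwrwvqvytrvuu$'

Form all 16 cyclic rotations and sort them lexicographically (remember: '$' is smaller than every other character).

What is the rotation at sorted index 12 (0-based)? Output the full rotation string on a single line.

Answer: vytrvuu$ttvwrwvq

Derivation:
All 16 rotations (rotation i = S[i:]+S[:i]):
  rot[0] = ttvwrwvqvytrvuu$
  rot[1] = tvwrwvqvytrvuu$t
  rot[2] = vwrwvqvytrvuu$tt
  rot[3] = wrwvqvytrvuu$ttv
  rot[4] = rwvqvytrvuu$ttvw
  rot[5] = wvqvytrvuu$ttvwr
  rot[6] = vqvytrvuu$ttvwrw
  rot[7] = qvytrvuu$ttvwrwv
  rot[8] = vytrvuu$ttvwrwvq
  rot[9] = ytrvuu$ttvwrwvqv
  rot[10] = trvuu$ttvwrwvqvy
  rot[11] = rvuu$ttvwrwvqvyt
  rot[12] = vuu$ttvwrwvqvytr
  rot[13] = uu$ttvwrwvqvytrv
  rot[14] = u$ttvwrwvqvytrvu
  rot[15] = $ttvwrwvqvytrvuu
Sorted (with $ < everything):
  sorted[0] = $ttvwrwvqvytrvuu
  sorted[1] = qvytrvuu$ttvwrwv
  sorted[2] = rvuu$ttvwrwvqvyt
  sorted[3] = rwvqvytrvuu$ttvw
  sorted[4] = trvuu$ttvwrwvqvy
  sorted[5] = ttvwrwvqvytrvuu$
  sorted[6] = tvwrwvqvytrvuu$t
  sorted[7] = u$ttvwrwvqvytrvu
  sorted[8] = uu$ttvwrwvqvytrv
  sorted[9] = vqvytrvuu$ttvwrw
  sorted[10] = vuu$ttvwrwvqvytr
  sorted[11] = vwrwvqvytrvuu$tt
  sorted[12] = vytrvuu$ttvwrwvq
  sorted[13] = wrwvqvytrvuu$ttv
  sorted[14] = wvqvytrvuu$ttvwr
  sorted[15] = ytrvuu$ttvwrwvqv
sorted[12] = vytrvuu$ttvwrwvq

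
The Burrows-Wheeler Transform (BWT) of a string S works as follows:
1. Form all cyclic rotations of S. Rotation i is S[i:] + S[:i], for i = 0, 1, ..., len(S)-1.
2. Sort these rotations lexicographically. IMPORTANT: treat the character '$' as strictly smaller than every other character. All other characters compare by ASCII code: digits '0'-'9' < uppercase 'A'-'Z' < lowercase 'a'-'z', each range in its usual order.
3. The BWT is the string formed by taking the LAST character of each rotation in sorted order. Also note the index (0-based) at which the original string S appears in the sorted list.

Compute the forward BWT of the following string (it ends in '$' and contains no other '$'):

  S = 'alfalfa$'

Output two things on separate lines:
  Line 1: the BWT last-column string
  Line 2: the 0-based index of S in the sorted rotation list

All 8 rotations (rotation i = S[i:]+S[:i]):
  rot[0] = alfalfa$
  rot[1] = lfalfa$a
  rot[2] = falfa$al
  rot[3] = alfa$alf
  rot[4] = lfa$alfa
  rot[5] = fa$alfal
  rot[6] = a$alfalf
  rot[7] = $alfalfa
Sorted (with $ < everything):
  sorted[0] = $alfalfa  (last char: 'a')
  sorted[1] = a$alfalf  (last char: 'f')
  sorted[2] = alfa$alf  (last char: 'f')
  sorted[3] = alfalfa$  (last char: '$')
  sorted[4] = fa$alfal  (last char: 'l')
  sorted[5] = falfa$al  (last char: 'l')
  sorted[6] = lfa$alfa  (last char: 'a')
  sorted[7] = lfalfa$a  (last char: 'a')
Last column: aff$llaa
Original string S is at sorted index 3

Answer: aff$llaa
3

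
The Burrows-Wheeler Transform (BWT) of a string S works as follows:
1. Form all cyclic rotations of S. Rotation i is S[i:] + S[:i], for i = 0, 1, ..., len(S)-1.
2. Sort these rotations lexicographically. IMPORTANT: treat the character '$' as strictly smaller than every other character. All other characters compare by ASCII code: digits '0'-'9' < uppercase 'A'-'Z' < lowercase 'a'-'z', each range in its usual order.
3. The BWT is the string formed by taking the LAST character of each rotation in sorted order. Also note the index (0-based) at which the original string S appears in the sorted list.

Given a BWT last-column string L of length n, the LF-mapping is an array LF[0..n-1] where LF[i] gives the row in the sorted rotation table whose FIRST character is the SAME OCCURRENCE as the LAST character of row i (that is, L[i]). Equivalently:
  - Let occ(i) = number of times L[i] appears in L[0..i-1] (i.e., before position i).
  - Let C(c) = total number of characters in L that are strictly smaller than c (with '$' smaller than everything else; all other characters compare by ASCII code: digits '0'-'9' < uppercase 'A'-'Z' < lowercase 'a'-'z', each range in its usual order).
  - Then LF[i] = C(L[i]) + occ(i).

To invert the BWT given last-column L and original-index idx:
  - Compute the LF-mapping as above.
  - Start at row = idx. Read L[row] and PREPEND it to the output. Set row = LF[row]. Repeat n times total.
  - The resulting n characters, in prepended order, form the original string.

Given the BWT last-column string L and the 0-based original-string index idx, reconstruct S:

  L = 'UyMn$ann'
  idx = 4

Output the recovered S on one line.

LF mapping: 2 7 1 4 0 3 5 6
Walk LF starting at row 4, prepending L[row]:
  step 1: row=4, L[4]='$', prepend. Next row=LF[4]=0
  step 2: row=0, L[0]='U', prepend. Next row=LF[0]=2
  step 3: row=2, L[2]='M', prepend. Next row=LF[2]=1
  step 4: row=1, L[1]='y', prepend. Next row=LF[1]=7
  step 5: row=7, L[7]='n', prepend. Next row=LF[7]=6
  step 6: row=6, L[6]='n', prepend. Next row=LF[6]=5
  step 7: row=5, L[5]='a', prepend. Next row=LF[5]=3
  step 8: row=3, L[3]='n', prepend. Next row=LF[3]=4
Reversed output: nannyMU$

Answer: nannyMU$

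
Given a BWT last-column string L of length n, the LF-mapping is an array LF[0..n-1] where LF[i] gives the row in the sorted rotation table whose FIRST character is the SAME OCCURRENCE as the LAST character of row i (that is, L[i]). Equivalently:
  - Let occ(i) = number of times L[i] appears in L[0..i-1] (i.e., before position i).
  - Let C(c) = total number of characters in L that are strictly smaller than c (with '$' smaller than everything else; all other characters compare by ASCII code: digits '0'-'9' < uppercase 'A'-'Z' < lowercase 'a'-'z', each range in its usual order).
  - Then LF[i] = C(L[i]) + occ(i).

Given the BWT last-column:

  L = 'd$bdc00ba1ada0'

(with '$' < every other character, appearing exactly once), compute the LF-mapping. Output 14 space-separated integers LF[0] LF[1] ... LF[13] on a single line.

Answer: 11 0 8 12 10 1 2 9 5 4 6 13 7 3

Derivation:
Char counts: '$':1, '0':3, '1':1, 'a':3, 'b':2, 'c':1, 'd':3
C (first-col start): C('$')=0, C('0')=1, C('1')=4, C('a')=5, C('b')=8, C('c')=10, C('d')=11
L[0]='d': occ=0, LF[0]=C('d')+0=11+0=11
L[1]='$': occ=0, LF[1]=C('$')+0=0+0=0
L[2]='b': occ=0, LF[2]=C('b')+0=8+0=8
L[3]='d': occ=1, LF[3]=C('d')+1=11+1=12
L[4]='c': occ=0, LF[4]=C('c')+0=10+0=10
L[5]='0': occ=0, LF[5]=C('0')+0=1+0=1
L[6]='0': occ=1, LF[6]=C('0')+1=1+1=2
L[7]='b': occ=1, LF[7]=C('b')+1=8+1=9
L[8]='a': occ=0, LF[8]=C('a')+0=5+0=5
L[9]='1': occ=0, LF[9]=C('1')+0=4+0=4
L[10]='a': occ=1, LF[10]=C('a')+1=5+1=6
L[11]='d': occ=2, LF[11]=C('d')+2=11+2=13
L[12]='a': occ=2, LF[12]=C('a')+2=5+2=7
L[13]='0': occ=2, LF[13]=C('0')+2=1+2=3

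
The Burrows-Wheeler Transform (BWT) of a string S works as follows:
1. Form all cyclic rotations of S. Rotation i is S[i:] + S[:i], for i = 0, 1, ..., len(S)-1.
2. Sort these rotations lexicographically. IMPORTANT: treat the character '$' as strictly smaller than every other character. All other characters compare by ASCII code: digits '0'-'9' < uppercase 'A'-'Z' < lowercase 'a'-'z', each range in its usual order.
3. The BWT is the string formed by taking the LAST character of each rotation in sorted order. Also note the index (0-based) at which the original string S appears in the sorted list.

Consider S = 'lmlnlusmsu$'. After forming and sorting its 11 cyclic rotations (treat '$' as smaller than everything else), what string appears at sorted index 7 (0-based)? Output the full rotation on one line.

All 11 rotations (rotation i = S[i:]+S[:i]):
  rot[0] = lmlnlusmsu$
  rot[1] = mlnlusmsu$l
  rot[2] = lnlusmsu$lm
  rot[3] = nlusmsu$lml
  rot[4] = lusmsu$lmln
  rot[5] = usmsu$lmlnl
  rot[6] = smsu$lmlnlu
  rot[7] = msu$lmlnlus
  rot[8] = su$lmlnlusm
  rot[9] = u$lmlnlusms
  rot[10] = $lmlnlusmsu
Sorted (with $ < everything):
  sorted[0] = $lmlnlusmsu
  sorted[1] = lmlnlusmsu$
  sorted[2] = lnlusmsu$lm
  sorted[3] = lusmsu$lmln
  sorted[4] = mlnlusmsu$l
  sorted[5] = msu$lmlnlus
  sorted[6] = nlusmsu$lml
  sorted[7] = smsu$lmlnlu
  sorted[8] = su$lmlnlusm
  sorted[9] = u$lmlnlusms
  sorted[10] = usmsu$lmlnl
sorted[7] = smsu$lmlnlu

Answer: smsu$lmlnlu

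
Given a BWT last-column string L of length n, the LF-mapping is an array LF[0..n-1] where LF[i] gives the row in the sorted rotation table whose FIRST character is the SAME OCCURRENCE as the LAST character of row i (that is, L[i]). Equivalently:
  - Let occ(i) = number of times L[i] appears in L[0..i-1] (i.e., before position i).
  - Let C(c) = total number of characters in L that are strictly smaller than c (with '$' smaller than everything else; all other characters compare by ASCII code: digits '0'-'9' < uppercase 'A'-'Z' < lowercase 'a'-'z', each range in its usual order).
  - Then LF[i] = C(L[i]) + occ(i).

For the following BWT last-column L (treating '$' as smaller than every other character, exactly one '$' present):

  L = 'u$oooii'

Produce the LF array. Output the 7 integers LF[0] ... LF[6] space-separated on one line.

Char counts: '$':1, 'i':2, 'o':3, 'u':1
C (first-col start): C('$')=0, C('i')=1, C('o')=3, C('u')=6
L[0]='u': occ=0, LF[0]=C('u')+0=6+0=6
L[1]='$': occ=0, LF[1]=C('$')+0=0+0=0
L[2]='o': occ=0, LF[2]=C('o')+0=3+0=3
L[3]='o': occ=1, LF[3]=C('o')+1=3+1=4
L[4]='o': occ=2, LF[4]=C('o')+2=3+2=5
L[5]='i': occ=0, LF[5]=C('i')+0=1+0=1
L[6]='i': occ=1, LF[6]=C('i')+1=1+1=2

Answer: 6 0 3 4 5 1 2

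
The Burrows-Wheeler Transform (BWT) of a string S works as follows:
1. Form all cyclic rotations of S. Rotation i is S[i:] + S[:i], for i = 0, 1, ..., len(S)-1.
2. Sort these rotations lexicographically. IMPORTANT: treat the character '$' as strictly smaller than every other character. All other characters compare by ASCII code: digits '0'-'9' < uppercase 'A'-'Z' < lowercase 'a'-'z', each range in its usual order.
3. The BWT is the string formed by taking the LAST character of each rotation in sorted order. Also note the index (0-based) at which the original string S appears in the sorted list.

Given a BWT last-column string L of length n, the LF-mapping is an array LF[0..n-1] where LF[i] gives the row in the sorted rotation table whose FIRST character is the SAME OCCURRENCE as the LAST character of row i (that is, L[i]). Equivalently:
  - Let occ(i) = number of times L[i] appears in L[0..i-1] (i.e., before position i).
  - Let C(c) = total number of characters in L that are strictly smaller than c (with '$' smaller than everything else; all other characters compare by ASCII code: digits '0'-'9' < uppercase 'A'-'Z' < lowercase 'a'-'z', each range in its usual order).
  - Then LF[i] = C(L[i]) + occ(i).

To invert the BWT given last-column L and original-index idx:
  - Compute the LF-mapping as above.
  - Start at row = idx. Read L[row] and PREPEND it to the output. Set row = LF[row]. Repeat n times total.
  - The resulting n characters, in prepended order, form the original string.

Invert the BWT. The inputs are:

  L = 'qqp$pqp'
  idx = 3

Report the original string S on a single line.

Answer: pqqppq$

Derivation:
LF mapping: 4 5 1 0 2 6 3
Walk LF starting at row 3, prepending L[row]:
  step 1: row=3, L[3]='$', prepend. Next row=LF[3]=0
  step 2: row=0, L[0]='q', prepend. Next row=LF[0]=4
  step 3: row=4, L[4]='p', prepend. Next row=LF[4]=2
  step 4: row=2, L[2]='p', prepend. Next row=LF[2]=1
  step 5: row=1, L[1]='q', prepend. Next row=LF[1]=5
  step 6: row=5, L[5]='q', prepend. Next row=LF[5]=6
  step 7: row=6, L[6]='p', prepend. Next row=LF[6]=3
Reversed output: pqqppq$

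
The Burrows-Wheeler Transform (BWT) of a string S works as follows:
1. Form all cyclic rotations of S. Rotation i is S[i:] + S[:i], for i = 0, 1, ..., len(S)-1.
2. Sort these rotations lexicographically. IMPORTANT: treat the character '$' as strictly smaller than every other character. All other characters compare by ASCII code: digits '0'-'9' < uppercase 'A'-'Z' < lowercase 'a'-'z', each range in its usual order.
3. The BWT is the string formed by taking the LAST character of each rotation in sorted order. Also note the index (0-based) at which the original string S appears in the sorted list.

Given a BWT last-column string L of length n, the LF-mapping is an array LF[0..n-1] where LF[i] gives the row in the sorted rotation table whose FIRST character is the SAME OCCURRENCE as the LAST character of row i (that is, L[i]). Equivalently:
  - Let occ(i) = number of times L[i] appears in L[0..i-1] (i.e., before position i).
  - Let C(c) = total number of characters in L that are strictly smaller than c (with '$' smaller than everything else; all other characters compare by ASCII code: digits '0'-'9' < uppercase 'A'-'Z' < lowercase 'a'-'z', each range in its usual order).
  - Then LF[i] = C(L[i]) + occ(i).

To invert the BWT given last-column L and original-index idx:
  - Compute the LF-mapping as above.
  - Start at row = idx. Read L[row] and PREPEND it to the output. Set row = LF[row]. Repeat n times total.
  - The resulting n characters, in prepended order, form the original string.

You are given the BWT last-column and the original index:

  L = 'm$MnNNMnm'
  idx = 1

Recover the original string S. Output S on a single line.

LF mapping: 5 0 1 7 3 4 2 8 6
Walk LF starting at row 1, prepending L[row]:
  step 1: row=1, L[1]='$', prepend. Next row=LF[1]=0
  step 2: row=0, L[0]='m', prepend. Next row=LF[0]=5
  step 3: row=5, L[5]='N', prepend. Next row=LF[5]=4
  step 4: row=4, L[4]='N', prepend. Next row=LF[4]=3
  step 5: row=3, L[3]='n', prepend. Next row=LF[3]=7
  step 6: row=7, L[7]='n', prepend. Next row=LF[7]=8
  step 7: row=8, L[8]='m', prepend. Next row=LF[8]=6
  step 8: row=6, L[6]='M', prepend. Next row=LF[6]=2
  step 9: row=2, L[2]='M', prepend. Next row=LF[2]=1
Reversed output: MMmnnNNm$

Answer: MMmnnNNm$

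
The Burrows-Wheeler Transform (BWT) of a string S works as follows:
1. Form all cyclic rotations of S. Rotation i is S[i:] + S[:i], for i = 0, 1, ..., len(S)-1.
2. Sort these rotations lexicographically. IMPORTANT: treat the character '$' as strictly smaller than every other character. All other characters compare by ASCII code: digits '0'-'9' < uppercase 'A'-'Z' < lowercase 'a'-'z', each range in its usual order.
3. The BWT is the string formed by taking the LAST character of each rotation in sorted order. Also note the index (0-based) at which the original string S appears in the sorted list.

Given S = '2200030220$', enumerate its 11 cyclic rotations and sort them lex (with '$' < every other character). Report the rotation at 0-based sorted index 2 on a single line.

All 11 rotations (rotation i = S[i:]+S[:i]):
  rot[0] = 2200030220$
  rot[1] = 200030220$2
  rot[2] = 00030220$22
  rot[3] = 0030220$220
  rot[4] = 030220$2200
  rot[5] = 30220$22000
  rot[6] = 0220$220003
  rot[7] = 220$2200030
  rot[8] = 20$22000302
  rot[9] = 0$220003022
  rot[10] = $2200030220
Sorted (with $ < everything):
  sorted[0] = $2200030220
  sorted[1] = 0$220003022
  sorted[2] = 00030220$22
  sorted[3] = 0030220$220
  sorted[4] = 0220$220003
  sorted[5] = 030220$2200
  sorted[6] = 20$22000302
  sorted[7] = 200030220$2
  sorted[8] = 220$2200030
  sorted[9] = 2200030220$
  sorted[10] = 30220$22000
sorted[2] = 00030220$22

Answer: 00030220$22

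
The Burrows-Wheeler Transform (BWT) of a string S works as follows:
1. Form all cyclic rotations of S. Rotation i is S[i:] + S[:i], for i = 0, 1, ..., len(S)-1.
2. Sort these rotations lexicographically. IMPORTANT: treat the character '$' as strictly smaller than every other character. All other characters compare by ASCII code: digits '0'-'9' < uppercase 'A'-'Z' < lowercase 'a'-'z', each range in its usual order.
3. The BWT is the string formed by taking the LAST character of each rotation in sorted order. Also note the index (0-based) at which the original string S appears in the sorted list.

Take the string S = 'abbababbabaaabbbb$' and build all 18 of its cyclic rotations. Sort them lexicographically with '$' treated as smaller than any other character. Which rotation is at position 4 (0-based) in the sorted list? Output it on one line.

All 18 rotations (rotation i = S[i:]+S[:i]):
  rot[0] = abbababbabaaabbbb$
  rot[1] = bbababbabaaabbbb$a
  rot[2] = bababbabaaabbbb$ab
  rot[3] = ababbabaaabbbb$abb
  rot[4] = babbabaaabbbb$abba
  rot[5] = abbabaaabbbb$abbab
  rot[6] = bbabaaabbbb$abbaba
  rot[7] = babaaabbbb$abbabab
  rot[8] = abaaabbbb$abbababb
  rot[9] = baaabbbb$abbababba
  rot[10] = aaabbbb$abbababbab
  rot[11] = aabbbb$abbababbaba
  rot[12] = abbbb$abbababbabaa
  rot[13] = bbbb$abbababbabaaa
  rot[14] = bbb$abbababbabaaab
  rot[15] = bb$abbababbabaaabb
  rot[16] = b$abbababbabaaabbb
  rot[17] = $abbababbabaaabbbb
Sorted (with $ < everything):
  sorted[0] = $abbababbabaaabbbb
  sorted[1] = aaabbbb$abbababbab
  sorted[2] = aabbbb$abbababbaba
  sorted[3] = abaaabbbb$abbababb
  sorted[4] = ababbabaaabbbb$abb
  sorted[5] = abbabaaabbbb$abbab
  sorted[6] = abbababbabaaabbbb$
  sorted[7] = abbbb$abbababbabaa
  sorted[8] = b$abbababbabaaabbb
  sorted[9] = baaabbbb$abbababba
  sorted[10] = babaaabbbb$abbabab
  sorted[11] = bababbabaaabbbb$ab
  sorted[12] = babbabaaabbbb$abba
  sorted[13] = bb$abbababbabaaabb
  sorted[14] = bbabaaabbbb$abbaba
  sorted[15] = bbababbabaaabbbb$a
  sorted[16] = bbb$abbababbabaaab
  sorted[17] = bbbb$abbababbabaaa
sorted[4] = ababbabaaabbbb$abb

Answer: ababbabaaabbbb$abb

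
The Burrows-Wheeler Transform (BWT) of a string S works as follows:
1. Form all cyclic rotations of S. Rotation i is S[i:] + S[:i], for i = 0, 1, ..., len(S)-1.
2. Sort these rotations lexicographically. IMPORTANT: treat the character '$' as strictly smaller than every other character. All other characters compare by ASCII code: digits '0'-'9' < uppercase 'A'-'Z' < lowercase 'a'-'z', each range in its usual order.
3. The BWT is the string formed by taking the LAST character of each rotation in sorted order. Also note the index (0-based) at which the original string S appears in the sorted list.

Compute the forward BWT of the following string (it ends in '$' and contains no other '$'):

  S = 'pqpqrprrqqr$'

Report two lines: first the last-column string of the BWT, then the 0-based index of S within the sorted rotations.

Answer: r$qrprqpqqrp
1

Derivation:
All 12 rotations (rotation i = S[i:]+S[:i]):
  rot[0] = pqpqrprrqqr$
  rot[1] = qpqrprrqqr$p
  rot[2] = pqrprrqqr$pq
  rot[3] = qrprrqqr$pqp
  rot[4] = rprrqqr$pqpq
  rot[5] = prrqqr$pqpqr
  rot[6] = rrqqr$pqpqrp
  rot[7] = rqqr$pqpqrpr
  rot[8] = qqr$pqpqrprr
  rot[9] = qr$pqpqrprrq
  rot[10] = r$pqpqrprrqq
  rot[11] = $pqpqrprrqqr
Sorted (with $ < everything):
  sorted[0] = $pqpqrprrqqr  (last char: 'r')
  sorted[1] = pqpqrprrqqr$  (last char: '$')
  sorted[2] = pqrprrqqr$pq  (last char: 'q')
  sorted[3] = prrqqr$pqpqr  (last char: 'r')
  sorted[4] = qpqrprrqqr$p  (last char: 'p')
  sorted[5] = qqr$pqpqrprr  (last char: 'r')
  sorted[6] = qr$pqpqrprrq  (last char: 'q')
  sorted[7] = qrprrqqr$pqp  (last char: 'p')
  sorted[8] = r$pqpqrprrqq  (last char: 'q')
  sorted[9] = rprrqqr$pqpq  (last char: 'q')
  sorted[10] = rqqr$pqpqrpr  (last char: 'r')
  sorted[11] = rrqqr$pqpqrp  (last char: 'p')
Last column: r$qrprqpqqrp
Original string S is at sorted index 1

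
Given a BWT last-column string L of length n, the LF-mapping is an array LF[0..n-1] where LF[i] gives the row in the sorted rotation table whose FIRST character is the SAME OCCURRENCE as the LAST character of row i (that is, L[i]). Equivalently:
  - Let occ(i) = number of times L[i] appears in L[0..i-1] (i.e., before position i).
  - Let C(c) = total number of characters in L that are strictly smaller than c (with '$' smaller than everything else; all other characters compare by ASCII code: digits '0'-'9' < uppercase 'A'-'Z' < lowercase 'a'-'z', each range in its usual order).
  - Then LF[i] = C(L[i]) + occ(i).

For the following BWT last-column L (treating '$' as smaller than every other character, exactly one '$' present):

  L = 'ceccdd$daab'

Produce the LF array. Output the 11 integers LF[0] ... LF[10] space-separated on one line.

Char counts: '$':1, 'a':2, 'b':1, 'c':3, 'd':3, 'e':1
C (first-col start): C('$')=0, C('a')=1, C('b')=3, C('c')=4, C('d')=7, C('e')=10
L[0]='c': occ=0, LF[0]=C('c')+0=4+0=4
L[1]='e': occ=0, LF[1]=C('e')+0=10+0=10
L[2]='c': occ=1, LF[2]=C('c')+1=4+1=5
L[3]='c': occ=2, LF[3]=C('c')+2=4+2=6
L[4]='d': occ=0, LF[4]=C('d')+0=7+0=7
L[5]='d': occ=1, LF[5]=C('d')+1=7+1=8
L[6]='$': occ=0, LF[6]=C('$')+0=0+0=0
L[7]='d': occ=2, LF[7]=C('d')+2=7+2=9
L[8]='a': occ=0, LF[8]=C('a')+0=1+0=1
L[9]='a': occ=1, LF[9]=C('a')+1=1+1=2
L[10]='b': occ=0, LF[10]=C('b')+0=3+0=3

Answer: 4 10 5 6 7 8 0 9 1 2 3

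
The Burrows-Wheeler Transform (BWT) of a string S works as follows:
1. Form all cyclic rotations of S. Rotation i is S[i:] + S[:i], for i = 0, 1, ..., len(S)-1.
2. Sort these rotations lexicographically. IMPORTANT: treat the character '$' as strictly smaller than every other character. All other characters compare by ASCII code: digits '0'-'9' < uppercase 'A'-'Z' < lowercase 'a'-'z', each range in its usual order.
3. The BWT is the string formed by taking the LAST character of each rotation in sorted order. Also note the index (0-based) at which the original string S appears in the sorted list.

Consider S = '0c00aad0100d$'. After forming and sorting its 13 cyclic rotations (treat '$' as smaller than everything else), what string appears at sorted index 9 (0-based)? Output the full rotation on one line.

Answer: ad0100d$0c00a

Derivation:
All 13 rotations (rotation i = S[i:]+S[:i]):
  rot[0] = 0c00aad0100d$
  rot[1] = c00aad0100d$0
  rot[2] = 00aad0100d$0c
  rot[3] = 0aad0100d$0c0
  rot[4] = aad0100d$0c00
  rot[5] = ad0100d$0c00a
  rot[6] = d0100d$0c00aa
  rot[7] = 0100d$0c00aad
  rot[8] = 100d$0c00aad0
  rot[9] = 00d$0c00aad01
  rot[10] = 0d$0c00aad010
  rot[11] = d$0c00aad0100
  rot[12] = $0c00aad0100d
Sorted (with $ < everything):
  sorted[0] = $0c00aad0100d
  sorted[1] = 00aad0100d$0c
  sorted[2] = 00d$0c00aad01
  sorted[3] = 0100d$0c00aad
  sorted[4] = 0aad0100d$0c0
  sorted[5] = 0c00aad0100d$
  sorted[6] = 0d$0c00aad010
  sorted[7] = 100d$0c00aad0
  sorted[8] = aad0100d$0c00
  sorted[9] = ad0100d$0c00a
  sorted[10] = c00aad0100d$0
  sorted[11] = d$0c00aad0100
  sorted[12] = d0100d$0c00aa
sorted[9] = ad0100d$0c00a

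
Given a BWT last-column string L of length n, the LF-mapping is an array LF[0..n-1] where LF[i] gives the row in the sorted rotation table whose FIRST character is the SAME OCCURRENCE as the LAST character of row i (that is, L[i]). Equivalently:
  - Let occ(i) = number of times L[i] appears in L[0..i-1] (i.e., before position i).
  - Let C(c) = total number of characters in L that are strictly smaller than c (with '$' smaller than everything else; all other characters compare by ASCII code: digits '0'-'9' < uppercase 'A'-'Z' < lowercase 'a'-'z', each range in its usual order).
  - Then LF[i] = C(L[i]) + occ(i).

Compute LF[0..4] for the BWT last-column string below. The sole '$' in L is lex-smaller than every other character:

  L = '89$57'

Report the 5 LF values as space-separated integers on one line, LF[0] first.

Answer: 3 4 0 1 2

Derivation:
Char counts: '$':1, '5':1, '7':1, '8':1, '9':1
C (first-col start): C('$')=0, C('5')=1, C('7')=2, C('8')=3, C('9')=4
L[0]='8': occ=0, LF[0]=C('8')+0=3+0=3
L[1]='9': occ=0, LF[1]=C('9')+0=4+0=4
L[2]='$': occ=0, LF[2]=C('$')+0=0+0=0
L[3]='5': occ=0, LF[3]=C('5')+0=1+0=1
L[4]='7': occ=0, LF[4]=C('7')+0=2+0=2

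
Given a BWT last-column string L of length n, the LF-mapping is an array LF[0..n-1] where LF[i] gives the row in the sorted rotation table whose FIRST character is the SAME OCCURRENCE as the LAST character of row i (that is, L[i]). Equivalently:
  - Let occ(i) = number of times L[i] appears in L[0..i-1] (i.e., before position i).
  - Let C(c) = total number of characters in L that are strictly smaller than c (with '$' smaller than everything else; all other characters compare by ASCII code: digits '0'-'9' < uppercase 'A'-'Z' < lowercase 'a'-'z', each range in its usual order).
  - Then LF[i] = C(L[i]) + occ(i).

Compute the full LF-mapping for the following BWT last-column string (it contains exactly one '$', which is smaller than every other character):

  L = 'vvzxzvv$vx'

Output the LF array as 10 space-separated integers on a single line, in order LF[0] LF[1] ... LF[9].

Answer: 1 2 8 6 9 3 4 0 5 7

Derivation:
Char counts: '$':1, 'v':5, 'x':2, 'z':2
C (first-col start): C('$')=0, C('v')=1, C('x')=6, C('z')=8
L[0]='v': occ=0, LF[0]=C('v')+0=1+0=1
L[1]='v': occ=1, LF[1]=C('v')+1=1+1=2
L[2]='z': occ=0, LF[2]=C('z')+0=8+0=8
L[3]='x': occ=0, LF[3]=C('x')+0=6+0=6
L[4]='z': occ=1, LF[4]=C('z')+1=8+1=9
L[5]='v': occ=2, LF[5]=C('v')+2=1+2=3
L[6]='v': occ=3, LF[6]=C('v')+3=1+3=4
L[7]='$': occ=0, LF[7]=C('$')+0=0+0=0
L[8]='v': occ=4, LF[8]=C('v')+4=1+4=5
L[9]='x': occ=1, LF[9]=C('x')+1=6+1=7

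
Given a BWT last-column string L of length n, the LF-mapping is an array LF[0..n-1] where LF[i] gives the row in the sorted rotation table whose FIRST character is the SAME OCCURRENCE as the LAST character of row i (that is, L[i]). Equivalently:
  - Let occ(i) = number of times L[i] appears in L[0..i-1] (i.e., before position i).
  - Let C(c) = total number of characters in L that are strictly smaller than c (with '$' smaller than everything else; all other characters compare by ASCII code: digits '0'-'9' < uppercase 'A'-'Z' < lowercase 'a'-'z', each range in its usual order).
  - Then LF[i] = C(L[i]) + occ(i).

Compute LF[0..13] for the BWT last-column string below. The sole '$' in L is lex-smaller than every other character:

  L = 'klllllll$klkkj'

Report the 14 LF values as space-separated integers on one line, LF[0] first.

Answer: 2 6 7 8 9 10 11 12 0 3 13 4 5 1

Derivation:
Char counts: '$':1, 'j':1, 'k':4, 'l':8
C (first-col start): C('$')=0, C('j')=1, C('k')=2, C('l')=6
L[0]='k': occ=0, LF[0]=C('k')+0=2+0=2
L[1]='l': occ=0, LF[1]=C('l')+0=6+0=6
L[2]='l': occ=1, LF[2]=C('l')+1=6+1=7
L[3]='l': occ=2, LF[3]=C('l')+2=6+2=8
L[4]='l': occ=3, LF[4]=C('l')+3=6+3=9
L[5]='l': occ=4, LF[5]=C('l')+4=6+4=10
L[6]='l': occ=5, LF[6]=C('l')+5=6+5=11
L[7]='l': occ=6, LF[7]=C('l')+6=6+6=12
L[8]='$': occ=0, LF[8]=C('$')+0=0+0=0
L[9]='k': occ=1, LF[9]=C('k')+1=2+1=3
L[10]='l': occ=7, LF[10]=C('l')+7=6+7=13
L[11]='k': occ=2, LF[11]=C('k')+2=2+2=4
L[12]='k': occ=3, LF[12]=C('k')+3=2+3=5
L[13]='j': occ=0, LF[13]=C('j')+0=1+0=1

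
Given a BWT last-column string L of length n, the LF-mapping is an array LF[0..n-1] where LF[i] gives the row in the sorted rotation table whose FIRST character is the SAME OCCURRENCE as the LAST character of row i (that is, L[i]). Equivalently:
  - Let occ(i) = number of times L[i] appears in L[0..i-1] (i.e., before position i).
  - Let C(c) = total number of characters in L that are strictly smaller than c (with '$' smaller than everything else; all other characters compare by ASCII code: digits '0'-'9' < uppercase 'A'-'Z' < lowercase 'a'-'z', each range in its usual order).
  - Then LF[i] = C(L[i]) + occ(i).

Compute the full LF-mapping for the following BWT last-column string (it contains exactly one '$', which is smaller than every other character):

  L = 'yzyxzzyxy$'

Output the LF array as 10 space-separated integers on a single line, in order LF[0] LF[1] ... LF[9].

Char counts: '$':1, 'x':2, 'y':4, 'z':3
C (first-col start): C('$')=0, C('x')=1, C('y')=3, C('z')=7
L[0]='y': occ=0, LF[0]=C('y')+0=3+0=3
L[1]='z': occ=0, LF[1]=C('z')+0=7+0=7
L[2]='y': occ=1, LF[2]=C('y')+1=3+1=4
L[3]='x': occ=0, LF[3]=C('x')+0=1+0=1
L[4]='z': occ=1, LF[4]=C('z')+1=7+1=8
L[5]='z': occ=2, LF[5]=C('z')+2=7+2=9
L[6]='y': occ=2, LF[6]=C('y')+2=3+2=5
L[7]='x': occ=1, LF[7]=C('x')+1=1+1=2
L[8]='y': occ=3, LF[8]=C('y')+3=3+3=6
L[9]='$': occ=0, LF[9]=C('$')+0=0+0=0

Answer: 3 7 4 1 8 9 5 2 6 0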